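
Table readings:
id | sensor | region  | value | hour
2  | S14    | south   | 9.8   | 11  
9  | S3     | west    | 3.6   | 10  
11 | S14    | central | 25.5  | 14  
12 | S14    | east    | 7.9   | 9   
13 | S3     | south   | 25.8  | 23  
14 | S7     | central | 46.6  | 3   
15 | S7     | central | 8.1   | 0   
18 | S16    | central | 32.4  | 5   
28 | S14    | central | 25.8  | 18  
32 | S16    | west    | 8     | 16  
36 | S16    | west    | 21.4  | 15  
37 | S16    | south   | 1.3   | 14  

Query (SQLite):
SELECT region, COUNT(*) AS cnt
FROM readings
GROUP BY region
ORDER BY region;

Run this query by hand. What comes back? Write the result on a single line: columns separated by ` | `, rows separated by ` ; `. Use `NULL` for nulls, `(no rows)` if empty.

Partition readings by region; compute COUNT(*) within each group.
  central: ids {11, 14, 15, 18, 28} → COUNT(*)=5
  east: ids {12} → COUNT(*)=1
  south: ids {2, 13, 37} → COUNT(*)=3
  west: ids {9, 32, 36} → COUNT(*)=3

central | 5 ; east | 1 ; south | 3 ; west | 3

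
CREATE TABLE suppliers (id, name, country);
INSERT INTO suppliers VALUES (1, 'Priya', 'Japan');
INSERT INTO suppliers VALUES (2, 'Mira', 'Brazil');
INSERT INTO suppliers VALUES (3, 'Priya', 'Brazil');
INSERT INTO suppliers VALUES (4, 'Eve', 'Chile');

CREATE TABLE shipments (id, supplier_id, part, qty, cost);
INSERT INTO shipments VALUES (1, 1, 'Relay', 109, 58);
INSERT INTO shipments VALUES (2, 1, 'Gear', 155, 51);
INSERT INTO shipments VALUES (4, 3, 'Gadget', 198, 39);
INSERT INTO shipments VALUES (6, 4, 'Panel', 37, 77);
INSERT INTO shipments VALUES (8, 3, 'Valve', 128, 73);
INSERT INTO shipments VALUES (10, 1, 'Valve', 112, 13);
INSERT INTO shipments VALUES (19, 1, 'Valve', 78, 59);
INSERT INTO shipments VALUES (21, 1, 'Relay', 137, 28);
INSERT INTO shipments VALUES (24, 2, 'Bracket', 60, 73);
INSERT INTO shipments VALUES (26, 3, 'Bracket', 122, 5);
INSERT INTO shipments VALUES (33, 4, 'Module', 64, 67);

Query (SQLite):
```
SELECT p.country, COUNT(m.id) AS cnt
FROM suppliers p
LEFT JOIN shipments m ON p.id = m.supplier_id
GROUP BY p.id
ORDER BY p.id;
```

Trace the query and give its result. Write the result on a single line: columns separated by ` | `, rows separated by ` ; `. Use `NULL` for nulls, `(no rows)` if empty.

Japan | 5 ; Brazil | 1 ; Brazil | 3 ; Chile | 2

LEFT JOIN keeps every suppliers row; unmatched ones get NULL for shipments columns.
Group by suppliers.id and compute COUNT(m.id). COUNT(col) of an all-NULL group is 0.
  1: ids {1, 2, 10, 19, 21} → COUNT(m.id)=5
  2: ids {24} → COUNT(m.id)=1
  3: ids {4, 8, 26} → COUNT(m.id)=3
  4: ids {6, 33} → COUNT(m.id)=2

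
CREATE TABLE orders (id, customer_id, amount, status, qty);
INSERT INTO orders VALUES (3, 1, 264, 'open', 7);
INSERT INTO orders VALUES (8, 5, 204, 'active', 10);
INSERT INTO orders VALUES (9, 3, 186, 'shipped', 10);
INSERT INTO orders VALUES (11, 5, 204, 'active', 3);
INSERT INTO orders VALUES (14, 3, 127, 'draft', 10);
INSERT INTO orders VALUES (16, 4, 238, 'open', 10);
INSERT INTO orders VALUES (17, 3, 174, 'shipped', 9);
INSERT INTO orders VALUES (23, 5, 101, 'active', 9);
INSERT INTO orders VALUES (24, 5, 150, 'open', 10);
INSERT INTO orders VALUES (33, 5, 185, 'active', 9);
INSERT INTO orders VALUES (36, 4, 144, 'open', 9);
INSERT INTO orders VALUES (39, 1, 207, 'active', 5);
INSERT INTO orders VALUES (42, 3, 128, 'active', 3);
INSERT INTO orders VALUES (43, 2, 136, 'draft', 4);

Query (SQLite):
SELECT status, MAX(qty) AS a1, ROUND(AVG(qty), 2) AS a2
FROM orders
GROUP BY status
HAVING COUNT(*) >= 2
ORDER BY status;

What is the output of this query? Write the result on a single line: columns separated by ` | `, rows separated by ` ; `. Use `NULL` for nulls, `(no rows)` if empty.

active | 10 | 6.5 ; draft | 10 | 7 ; open | 10 | 9 ; shipped | 10 | 9.5

Group orders by status.
Per group compute: MAX(qty), ROUND(AVG(qty), 2).
HAVING: drop groups with fewer than 2 rows.
  active: ids {8, 11, 23, 33, 39, 42} → MAX(qty)=10, ROUND(AVG(qty), 2)=6.5
  draft: ids {14, 43} → MAX(qty)=10, ROUND(AVG(qty), 2)=7
  open: ids {3, 16, 24, 36} → MAX(qty)=10, ROUND(AVG(qty), 2)=9
  shipped: ids {9, 17} → MAX(qty)=10, ROUND(AVG(qty), 2)=9.5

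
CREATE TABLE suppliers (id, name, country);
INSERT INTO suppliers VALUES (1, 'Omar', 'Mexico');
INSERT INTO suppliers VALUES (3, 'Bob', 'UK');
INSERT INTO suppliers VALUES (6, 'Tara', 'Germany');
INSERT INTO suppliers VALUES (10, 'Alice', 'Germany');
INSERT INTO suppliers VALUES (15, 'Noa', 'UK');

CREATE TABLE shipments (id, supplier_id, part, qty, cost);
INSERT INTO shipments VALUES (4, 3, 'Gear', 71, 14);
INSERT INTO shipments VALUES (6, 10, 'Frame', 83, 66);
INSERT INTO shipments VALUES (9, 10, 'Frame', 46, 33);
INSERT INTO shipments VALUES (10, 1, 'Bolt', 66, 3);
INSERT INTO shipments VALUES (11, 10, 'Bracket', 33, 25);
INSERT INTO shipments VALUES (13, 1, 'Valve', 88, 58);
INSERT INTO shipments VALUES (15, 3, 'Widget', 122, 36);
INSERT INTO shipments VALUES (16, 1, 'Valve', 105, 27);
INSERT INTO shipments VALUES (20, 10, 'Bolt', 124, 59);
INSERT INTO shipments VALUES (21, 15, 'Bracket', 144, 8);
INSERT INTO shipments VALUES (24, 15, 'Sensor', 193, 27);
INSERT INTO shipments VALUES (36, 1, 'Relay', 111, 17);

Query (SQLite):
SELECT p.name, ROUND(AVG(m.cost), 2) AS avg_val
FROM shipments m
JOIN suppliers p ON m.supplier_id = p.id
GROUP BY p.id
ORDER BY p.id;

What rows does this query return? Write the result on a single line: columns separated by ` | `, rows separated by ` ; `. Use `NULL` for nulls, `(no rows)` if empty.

Join each shipments row to its suppliers via supplier_id.
Group joined rows by suppliers.id; compute ROUND(AVG(m.cost), 2) per group.
  1: ids {10, 13, 16, 36} → ROUND(AVG(m.cost), 2)=26.25
  3: ids {4, 15} → ROUND(AVG(m.cost), 2)=25
  10: ids {6, 9, 11, 20} → ROUND(AVG(m.cost), 2)=45.75
  15: ids {21, 24} → ROUND(AVG(m.cost), 2)=17.5

Omar | 26.25 ; Bob | 25 ; Alice | 45.75 ; Noa | 17.5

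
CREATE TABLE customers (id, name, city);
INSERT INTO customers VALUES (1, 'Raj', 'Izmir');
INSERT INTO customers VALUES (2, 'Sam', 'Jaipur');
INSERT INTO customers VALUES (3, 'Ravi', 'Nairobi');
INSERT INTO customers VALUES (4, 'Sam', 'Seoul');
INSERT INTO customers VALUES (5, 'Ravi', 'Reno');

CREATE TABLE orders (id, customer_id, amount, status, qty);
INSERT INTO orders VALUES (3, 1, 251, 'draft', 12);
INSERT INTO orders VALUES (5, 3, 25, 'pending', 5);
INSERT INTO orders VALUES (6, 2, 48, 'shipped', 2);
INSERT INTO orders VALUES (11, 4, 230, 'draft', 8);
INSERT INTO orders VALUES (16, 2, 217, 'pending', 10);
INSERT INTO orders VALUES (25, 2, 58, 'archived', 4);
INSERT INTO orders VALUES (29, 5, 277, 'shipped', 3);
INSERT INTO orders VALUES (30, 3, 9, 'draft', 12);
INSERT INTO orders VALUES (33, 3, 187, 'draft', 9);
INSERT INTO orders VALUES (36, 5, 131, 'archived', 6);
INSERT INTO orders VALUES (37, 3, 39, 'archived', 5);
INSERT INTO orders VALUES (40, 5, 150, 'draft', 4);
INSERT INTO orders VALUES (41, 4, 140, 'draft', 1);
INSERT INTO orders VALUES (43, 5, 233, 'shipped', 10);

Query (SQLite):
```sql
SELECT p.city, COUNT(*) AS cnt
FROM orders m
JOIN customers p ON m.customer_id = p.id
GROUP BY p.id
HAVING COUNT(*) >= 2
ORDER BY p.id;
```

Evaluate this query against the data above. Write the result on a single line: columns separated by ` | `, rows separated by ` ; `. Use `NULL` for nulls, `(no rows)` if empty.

Join each orders row to its customers via customer_id.
Group joined rows by customers.id; compute COUNT(*) per group.
HAVING: keep groups with count ≥ 2.
  1: ids {3} → COUNT(*)=1
  2: ids {6, 16, 25} → COUNT(*)=3
  3: ids {5, 30, 33, 37} → COUNT(*)=4
  4: ids {11, 41} → COUNT(*)=2
  5: ids {29, 36, 40, 43} → COUNT(*)=4

Jaipur | 3 ; Nairobi | 4 ; Seoul | 2 ; Reno | 4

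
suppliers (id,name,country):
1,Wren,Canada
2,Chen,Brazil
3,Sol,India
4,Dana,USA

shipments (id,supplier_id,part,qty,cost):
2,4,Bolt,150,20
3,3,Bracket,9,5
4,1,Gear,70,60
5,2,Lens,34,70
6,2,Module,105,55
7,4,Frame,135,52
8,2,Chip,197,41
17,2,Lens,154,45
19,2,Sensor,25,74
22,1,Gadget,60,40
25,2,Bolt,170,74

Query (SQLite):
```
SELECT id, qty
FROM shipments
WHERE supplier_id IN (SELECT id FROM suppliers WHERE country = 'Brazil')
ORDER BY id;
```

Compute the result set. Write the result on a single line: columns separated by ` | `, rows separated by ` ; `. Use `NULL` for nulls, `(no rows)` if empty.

Inner query: suppliers.id where country = 'Brazil'.
Outer: keep shipments rows whose supplier_id is in that set.
Inner query → {2}

5 | 34 ; 6 | 105 ; 8 | 197 ; 17 | 154 ; 19 | 25 ; 25 | 170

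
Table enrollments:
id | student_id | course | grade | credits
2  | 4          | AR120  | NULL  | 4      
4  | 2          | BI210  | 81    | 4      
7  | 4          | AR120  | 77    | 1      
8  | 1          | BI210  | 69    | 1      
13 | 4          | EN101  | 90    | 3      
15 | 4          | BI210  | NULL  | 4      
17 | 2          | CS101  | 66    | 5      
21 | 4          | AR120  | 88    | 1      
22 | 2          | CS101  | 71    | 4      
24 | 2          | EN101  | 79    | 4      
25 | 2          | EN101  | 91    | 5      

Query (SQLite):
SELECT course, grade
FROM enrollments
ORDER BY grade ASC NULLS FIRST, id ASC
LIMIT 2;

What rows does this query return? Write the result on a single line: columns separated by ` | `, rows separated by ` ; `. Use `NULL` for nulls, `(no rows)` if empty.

AR120 | NULL ; BI210 | NULL

Sort by grade asc, tiebreak id asc: (NULL, id=2), (NULL, id=15), (66, id=17), (69, id=8), (71, id=22) …. Take first 2.
NULLS FIRST: NULL grade rows go before all non-NULL rows (among themselves ordered by id asc).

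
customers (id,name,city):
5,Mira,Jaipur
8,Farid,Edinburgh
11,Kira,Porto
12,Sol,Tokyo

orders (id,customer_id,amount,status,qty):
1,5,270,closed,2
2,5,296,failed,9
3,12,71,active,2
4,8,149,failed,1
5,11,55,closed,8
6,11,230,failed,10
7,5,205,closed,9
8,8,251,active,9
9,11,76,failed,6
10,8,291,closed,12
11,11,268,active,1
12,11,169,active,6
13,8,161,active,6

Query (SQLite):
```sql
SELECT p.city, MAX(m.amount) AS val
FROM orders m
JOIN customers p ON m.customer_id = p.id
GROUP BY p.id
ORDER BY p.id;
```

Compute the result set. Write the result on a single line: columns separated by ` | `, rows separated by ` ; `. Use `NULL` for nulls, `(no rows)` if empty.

Jaipur | 296 ; Edinburgh | 291 ; Porto | 268 ; Tokyo | 71

Join each orders row to its customers via customer_id.
Group joined rows by customers.id; compute MAX(m.amount) per group.
  5: ids {1, 2, 7} → MAX(m.amount)=296
  8: ids {4, 8, 10, 13} → MAX(m.amount)=291
  11: ids {5, 6, 9, 11, 12} → MAX(m.amount)=268
  12: ids {3} → MAX(m.amount)=71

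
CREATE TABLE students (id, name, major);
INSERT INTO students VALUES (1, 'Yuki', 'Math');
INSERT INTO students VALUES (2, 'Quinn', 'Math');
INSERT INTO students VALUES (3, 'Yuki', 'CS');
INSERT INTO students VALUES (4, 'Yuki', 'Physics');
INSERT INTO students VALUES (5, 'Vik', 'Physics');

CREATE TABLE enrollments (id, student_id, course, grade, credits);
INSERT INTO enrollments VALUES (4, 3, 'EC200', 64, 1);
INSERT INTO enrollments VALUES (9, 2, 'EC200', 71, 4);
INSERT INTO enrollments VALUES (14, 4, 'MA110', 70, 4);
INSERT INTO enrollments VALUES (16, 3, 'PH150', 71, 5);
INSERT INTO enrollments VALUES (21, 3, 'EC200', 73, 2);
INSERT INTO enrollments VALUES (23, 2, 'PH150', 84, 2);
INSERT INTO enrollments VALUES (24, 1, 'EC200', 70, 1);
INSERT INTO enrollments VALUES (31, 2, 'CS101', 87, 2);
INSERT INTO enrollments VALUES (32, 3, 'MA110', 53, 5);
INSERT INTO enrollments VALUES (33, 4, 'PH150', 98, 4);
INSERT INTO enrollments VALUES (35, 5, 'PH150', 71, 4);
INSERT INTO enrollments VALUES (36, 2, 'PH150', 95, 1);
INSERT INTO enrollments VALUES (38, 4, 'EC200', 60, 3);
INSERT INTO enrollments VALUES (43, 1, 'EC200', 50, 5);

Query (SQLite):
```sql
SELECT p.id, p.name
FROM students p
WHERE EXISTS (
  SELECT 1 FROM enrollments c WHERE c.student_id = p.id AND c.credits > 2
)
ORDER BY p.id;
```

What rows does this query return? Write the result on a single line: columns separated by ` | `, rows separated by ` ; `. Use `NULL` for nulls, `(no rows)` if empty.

For each students row, check whether any enrollments with matching student_id has credits > 2.
Keep rows where that is true.

1 | Yuki ; 2 | Quinn ; 3 | Yuki ; 4 | Yuki ; 5 | Vik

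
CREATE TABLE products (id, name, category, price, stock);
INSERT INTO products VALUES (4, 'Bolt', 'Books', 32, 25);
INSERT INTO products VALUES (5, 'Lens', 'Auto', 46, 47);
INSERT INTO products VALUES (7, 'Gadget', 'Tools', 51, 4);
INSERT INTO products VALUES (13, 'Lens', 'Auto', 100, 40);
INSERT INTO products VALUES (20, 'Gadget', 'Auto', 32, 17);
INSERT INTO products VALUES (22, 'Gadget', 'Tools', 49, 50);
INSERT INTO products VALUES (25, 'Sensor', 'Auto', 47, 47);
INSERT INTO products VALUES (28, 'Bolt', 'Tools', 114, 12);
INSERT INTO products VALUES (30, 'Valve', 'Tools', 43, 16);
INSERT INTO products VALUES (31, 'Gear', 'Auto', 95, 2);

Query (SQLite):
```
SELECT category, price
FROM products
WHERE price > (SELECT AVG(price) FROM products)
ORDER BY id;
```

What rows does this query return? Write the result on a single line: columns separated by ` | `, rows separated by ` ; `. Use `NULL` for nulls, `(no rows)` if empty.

Scalar subquery: AVG(price) over all products rows = 60.9.
Keep rows where price > that value.

Auto | 100 ; Tools | 114 ; Auto | 95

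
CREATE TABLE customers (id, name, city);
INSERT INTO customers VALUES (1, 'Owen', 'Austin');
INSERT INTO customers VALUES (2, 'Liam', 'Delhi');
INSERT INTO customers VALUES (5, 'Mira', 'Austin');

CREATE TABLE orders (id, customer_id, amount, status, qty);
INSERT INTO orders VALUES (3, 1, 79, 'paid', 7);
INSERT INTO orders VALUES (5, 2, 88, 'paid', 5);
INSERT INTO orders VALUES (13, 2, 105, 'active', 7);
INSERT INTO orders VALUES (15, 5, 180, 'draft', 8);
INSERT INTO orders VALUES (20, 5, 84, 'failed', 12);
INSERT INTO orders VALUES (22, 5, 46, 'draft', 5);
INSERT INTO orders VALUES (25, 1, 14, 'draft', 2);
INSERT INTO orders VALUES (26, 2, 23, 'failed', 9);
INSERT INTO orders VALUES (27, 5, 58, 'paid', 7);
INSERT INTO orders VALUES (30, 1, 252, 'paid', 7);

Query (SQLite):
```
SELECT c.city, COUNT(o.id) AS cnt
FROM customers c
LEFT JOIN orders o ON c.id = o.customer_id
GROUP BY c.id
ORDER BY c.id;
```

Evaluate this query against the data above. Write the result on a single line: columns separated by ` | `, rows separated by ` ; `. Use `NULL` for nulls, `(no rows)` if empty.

LEFT JOIN keeps every customers row; unmatched ones get NULL for orders columns.
Group by customers.id and compute COUNT(o.id). COUNT(col) of an all-NULL group is 0.
  1: ids {3, 25, 30} → COUNT(o.id)=3
  2: ids {5, 13, 26} → COUNT(o.id)=3
  5: ids {15, 20, 22, 27} → COUNT(o.id)=4

Austin | 3 ; Delhi | 3 ; Austin | 4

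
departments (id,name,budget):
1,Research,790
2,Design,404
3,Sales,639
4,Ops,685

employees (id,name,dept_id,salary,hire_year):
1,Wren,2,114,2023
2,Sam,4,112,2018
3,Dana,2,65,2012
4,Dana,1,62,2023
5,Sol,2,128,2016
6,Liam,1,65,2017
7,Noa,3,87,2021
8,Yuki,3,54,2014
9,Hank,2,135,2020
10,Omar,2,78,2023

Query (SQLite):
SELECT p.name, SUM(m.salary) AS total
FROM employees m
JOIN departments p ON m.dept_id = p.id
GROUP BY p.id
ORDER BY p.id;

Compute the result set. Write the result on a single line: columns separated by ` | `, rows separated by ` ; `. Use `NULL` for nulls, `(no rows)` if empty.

Research | 127 ; Design | 520 ; Sales | 141 ; Ops | 112

Join each employees row to its departments via dept_id.
Group joined rows by departments.id; compute SUM(m.salary) per group.
  1: ids {4, 6} → SUM(m.salary)=127
  2: ids {1, 3, 5, 9, 10} → SUM(m.salary)=520
  3: ids {7, 8} → SUM(m.salary)=141
  4: ids {2} → SUM(m.salary)=112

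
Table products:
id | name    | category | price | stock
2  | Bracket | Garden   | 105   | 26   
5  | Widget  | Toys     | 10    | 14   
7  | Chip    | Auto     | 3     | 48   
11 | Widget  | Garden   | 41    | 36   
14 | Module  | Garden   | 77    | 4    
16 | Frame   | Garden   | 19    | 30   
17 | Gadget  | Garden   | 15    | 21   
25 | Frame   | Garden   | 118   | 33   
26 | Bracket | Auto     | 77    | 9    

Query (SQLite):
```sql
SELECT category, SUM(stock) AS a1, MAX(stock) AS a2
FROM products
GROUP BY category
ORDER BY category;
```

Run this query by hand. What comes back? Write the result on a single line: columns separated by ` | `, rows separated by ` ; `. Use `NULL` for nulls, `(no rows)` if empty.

Auto | 57 | 48 ; Garden | 150 | 36 ; Toys | 14 | 14

Group products by category.
Per group compute: SUM(stock), MAX(stock).
  Auto: ids {7, 26} → SUM(stock)=57, MAX(stock)=48
  Garden: ids {2, 11, 14, 16, 17, 25} → SUM(stock)=150, MAX(stock)=36
  Toys: ids {5} → SUM(stock)=14, MAX(stock)=14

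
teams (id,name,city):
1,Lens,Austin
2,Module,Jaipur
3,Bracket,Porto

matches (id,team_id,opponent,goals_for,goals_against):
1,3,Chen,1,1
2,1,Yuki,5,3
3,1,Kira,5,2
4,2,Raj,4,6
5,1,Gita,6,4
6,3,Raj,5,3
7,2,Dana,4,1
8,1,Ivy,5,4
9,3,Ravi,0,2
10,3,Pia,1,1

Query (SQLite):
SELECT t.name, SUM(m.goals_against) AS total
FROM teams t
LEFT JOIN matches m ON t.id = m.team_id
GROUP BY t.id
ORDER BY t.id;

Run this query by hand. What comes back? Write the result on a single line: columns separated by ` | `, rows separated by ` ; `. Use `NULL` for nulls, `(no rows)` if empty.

Lens | 13 ; Module | 7 ; Bracket | 7

LEFT JOIN keeps every teams row; unmatched ones get NULL for matches columns.
Group by teams.id and compute SUM(m.goals_against). SUM over an all-NULL group is NULL.
  1: ids {2, 3, 5, 8} → SUM(m.goals_against)=13
  2: ids {4, 7} → SUM(m.goals_against)=7
  3: ids {1, 6, 9, 10} → SUM(m.goals_against)=7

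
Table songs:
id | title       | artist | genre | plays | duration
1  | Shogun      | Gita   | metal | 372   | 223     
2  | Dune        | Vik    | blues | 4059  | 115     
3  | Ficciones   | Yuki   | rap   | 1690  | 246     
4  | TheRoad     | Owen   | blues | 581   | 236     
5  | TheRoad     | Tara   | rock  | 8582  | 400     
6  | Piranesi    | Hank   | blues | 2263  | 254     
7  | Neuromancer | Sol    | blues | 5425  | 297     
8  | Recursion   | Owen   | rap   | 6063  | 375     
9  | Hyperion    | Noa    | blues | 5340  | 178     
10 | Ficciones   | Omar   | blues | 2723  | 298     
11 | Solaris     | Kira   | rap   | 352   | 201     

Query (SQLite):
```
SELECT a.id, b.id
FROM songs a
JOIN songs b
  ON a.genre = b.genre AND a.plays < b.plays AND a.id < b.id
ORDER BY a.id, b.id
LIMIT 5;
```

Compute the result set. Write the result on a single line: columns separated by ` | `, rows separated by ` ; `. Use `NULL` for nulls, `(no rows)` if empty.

Pairs (a,b) with same genre, a.plays < b.plays, a.id < b.id.
genre groups: blues:{2,4,6,7,9,10} metal:{1} rap:{3,8,11} rock:{5}
Ordered by (a.id, b.id); first 5.

2 | 7 ; 2 | 9 ; 3 | 8 ; 4 | 6 ; 4 | 7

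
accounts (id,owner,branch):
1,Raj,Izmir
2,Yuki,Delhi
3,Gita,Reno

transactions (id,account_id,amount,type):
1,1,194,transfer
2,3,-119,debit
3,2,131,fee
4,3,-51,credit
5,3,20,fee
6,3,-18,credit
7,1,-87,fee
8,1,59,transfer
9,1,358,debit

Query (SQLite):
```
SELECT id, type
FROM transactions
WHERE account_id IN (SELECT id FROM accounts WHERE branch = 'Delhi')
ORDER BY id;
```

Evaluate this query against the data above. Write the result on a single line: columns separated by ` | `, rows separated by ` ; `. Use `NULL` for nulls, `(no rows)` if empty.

Inner query: accounts.id where branch = 'Delhi'.
Outer: keep transactions rows whose account_id is in that set.
Inner query → {2}

3 | fee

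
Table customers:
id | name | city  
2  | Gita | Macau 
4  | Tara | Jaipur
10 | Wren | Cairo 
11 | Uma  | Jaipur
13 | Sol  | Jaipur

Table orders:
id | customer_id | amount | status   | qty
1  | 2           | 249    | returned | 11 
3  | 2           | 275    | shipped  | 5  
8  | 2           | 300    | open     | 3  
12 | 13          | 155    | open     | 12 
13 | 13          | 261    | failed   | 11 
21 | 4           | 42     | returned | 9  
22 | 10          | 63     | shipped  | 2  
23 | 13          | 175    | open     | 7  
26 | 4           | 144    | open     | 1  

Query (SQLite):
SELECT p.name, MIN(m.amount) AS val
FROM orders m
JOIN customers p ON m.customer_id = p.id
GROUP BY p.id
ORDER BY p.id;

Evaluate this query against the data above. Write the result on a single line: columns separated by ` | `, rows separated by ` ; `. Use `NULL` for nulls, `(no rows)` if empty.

Join each orders row to its customers via customer_id.
Group joined rows by customers.id; compute MIN(m.amount) per group.
  2: ids {1, 3, 8} → MIN(m.amount)=249
  4: ids {21, 26} → MIN(m.amount)=42
  10: ids {22} → MIN(m.amount)=63
  13: ids {12, 13, 23} → MIN(m.amount)=155

Gita | 249 ; Tara | 42 ; Wren | 63 ; Sol | 155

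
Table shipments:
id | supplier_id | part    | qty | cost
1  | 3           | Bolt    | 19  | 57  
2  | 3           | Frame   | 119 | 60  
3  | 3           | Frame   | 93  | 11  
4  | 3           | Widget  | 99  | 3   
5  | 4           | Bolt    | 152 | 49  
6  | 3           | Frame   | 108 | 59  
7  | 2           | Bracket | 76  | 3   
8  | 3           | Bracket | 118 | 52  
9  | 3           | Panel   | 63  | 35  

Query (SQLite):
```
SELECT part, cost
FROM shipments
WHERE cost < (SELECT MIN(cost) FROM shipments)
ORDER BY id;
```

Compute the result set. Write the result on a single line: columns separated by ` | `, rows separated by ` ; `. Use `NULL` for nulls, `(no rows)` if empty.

(no rows)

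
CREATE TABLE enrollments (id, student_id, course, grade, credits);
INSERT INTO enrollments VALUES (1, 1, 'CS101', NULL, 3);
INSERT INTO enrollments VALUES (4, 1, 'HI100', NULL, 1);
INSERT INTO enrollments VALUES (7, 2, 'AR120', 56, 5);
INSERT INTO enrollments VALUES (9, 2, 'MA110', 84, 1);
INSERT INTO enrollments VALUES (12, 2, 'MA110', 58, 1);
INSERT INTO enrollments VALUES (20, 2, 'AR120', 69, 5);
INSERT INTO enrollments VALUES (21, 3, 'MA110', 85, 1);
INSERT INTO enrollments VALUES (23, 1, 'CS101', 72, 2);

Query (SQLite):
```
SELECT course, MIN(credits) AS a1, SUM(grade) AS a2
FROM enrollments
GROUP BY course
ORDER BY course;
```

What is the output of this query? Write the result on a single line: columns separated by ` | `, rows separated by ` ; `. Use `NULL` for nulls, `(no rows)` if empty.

AR120 | 5 | 125 ; CS101 | 2 | 72 ; HI100 | 1 | NULL ; MA110 | 1 | 227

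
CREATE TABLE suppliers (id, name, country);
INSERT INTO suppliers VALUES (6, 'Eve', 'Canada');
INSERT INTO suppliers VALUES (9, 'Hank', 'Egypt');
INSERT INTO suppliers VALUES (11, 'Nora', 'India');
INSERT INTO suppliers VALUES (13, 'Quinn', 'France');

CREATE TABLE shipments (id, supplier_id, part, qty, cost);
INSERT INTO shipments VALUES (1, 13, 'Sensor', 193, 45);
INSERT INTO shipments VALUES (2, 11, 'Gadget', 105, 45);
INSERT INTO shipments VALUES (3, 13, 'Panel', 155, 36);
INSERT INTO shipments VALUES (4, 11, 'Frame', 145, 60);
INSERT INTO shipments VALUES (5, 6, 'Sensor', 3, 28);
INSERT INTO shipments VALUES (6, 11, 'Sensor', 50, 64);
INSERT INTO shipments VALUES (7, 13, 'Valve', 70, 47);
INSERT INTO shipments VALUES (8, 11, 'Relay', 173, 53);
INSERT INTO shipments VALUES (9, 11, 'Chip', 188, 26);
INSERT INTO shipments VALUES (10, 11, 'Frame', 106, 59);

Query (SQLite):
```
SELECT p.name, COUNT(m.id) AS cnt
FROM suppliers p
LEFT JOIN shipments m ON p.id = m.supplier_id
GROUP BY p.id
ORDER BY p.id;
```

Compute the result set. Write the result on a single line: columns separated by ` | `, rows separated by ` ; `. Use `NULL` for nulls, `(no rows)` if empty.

Eve | 1 ; Hank | 0 ; Nora | 6 ; Quinn | 3

LEFT JOIN keeps every suppliers row; unmatched ones get NULL for shipments columns.
Group by suppliers.id and compute COUNT(m.id). COUNT(col) of an all-NULL group is 0.
  6: ids {5} → COUNT(m.id)=1
  9: ids {—} → COUNT(m.id)=0
  11: ids {2, 4, 6, 8, 9, 10} → COUNT(m.id)=6
  13: ids {1, 3, 7} → COUNT(m.id)=3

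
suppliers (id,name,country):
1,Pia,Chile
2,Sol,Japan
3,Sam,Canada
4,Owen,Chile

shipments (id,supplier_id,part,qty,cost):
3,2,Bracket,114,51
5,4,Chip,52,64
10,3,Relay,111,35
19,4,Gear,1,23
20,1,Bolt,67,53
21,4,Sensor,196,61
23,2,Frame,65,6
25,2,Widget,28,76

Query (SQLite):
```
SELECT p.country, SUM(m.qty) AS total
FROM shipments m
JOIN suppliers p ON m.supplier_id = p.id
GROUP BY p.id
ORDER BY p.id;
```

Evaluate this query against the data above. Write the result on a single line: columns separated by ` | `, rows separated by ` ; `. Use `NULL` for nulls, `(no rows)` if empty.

Chile | 67 ; Japan | 207 ; Canada | 111 ; Chile | 249

Join each shipments row to its suppliers via supplier_id.
Group joined rows by suppliers.id; compute SUM(m.qty) per group.
  1: ids {20} → SUM(m.qty)=67
  2: ids {3, 23, 25} → SUM(m.qty)=207
  3: ids {10} → SUM(m.qty)=111
  4: ids {5, 19, 21} → SUM(m.qty)=249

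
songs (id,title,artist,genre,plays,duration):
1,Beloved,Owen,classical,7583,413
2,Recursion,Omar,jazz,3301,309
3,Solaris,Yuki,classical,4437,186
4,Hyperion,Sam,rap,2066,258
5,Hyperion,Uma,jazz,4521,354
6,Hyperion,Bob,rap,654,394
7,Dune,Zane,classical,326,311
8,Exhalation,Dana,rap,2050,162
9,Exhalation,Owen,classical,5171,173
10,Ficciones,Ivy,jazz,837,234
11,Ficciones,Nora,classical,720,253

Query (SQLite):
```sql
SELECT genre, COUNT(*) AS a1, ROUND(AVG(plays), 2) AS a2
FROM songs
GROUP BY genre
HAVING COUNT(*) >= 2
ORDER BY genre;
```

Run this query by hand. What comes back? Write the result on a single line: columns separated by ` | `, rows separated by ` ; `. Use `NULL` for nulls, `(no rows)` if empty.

Group songs by genre.
Per group compute: COUNT(*), ROUND(AVG(plays), 2).
HAVING: drop groups with fewer than 2 rows.
  classical: ids {1, 3, 7, 9, 11} → COUNT(*)=5, ROUND(AVG(plays), 2)=3647.4
  jazz: ids {2, 5, 10} → COUNT(*)=3, ROUND(AVG(plays), 2)=2886.33
  rap: ids {4, 6, 8} → COUNT(*)=3, ROUND(AVG(plays), 2)=1590

classical | 5 | 3647.4 ; jazz | 3 | 2886.33 ; rap | 3 | 1590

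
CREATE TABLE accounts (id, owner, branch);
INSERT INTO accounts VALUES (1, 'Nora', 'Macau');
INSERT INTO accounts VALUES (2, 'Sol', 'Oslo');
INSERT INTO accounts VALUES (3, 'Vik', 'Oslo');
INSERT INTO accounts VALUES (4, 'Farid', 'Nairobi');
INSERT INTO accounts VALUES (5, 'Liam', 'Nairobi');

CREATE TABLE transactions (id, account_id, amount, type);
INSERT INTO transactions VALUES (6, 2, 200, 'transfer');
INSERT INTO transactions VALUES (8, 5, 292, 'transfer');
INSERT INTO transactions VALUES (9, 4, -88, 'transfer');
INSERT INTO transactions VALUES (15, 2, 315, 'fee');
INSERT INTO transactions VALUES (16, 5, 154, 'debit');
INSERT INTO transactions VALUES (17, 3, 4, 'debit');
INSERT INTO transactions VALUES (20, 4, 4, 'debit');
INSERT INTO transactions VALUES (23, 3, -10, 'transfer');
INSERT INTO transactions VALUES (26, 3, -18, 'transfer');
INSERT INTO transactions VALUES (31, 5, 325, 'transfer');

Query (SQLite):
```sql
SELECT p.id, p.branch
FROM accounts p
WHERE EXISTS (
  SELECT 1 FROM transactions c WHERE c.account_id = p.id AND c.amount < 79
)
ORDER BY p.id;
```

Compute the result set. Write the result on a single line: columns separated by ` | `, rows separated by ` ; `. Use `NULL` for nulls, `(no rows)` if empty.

For each accounts row, check whether any transactions with matching account_id has amount < 79.
Keep rows where that is true.

3 | Oslo ; 4 | Nairobi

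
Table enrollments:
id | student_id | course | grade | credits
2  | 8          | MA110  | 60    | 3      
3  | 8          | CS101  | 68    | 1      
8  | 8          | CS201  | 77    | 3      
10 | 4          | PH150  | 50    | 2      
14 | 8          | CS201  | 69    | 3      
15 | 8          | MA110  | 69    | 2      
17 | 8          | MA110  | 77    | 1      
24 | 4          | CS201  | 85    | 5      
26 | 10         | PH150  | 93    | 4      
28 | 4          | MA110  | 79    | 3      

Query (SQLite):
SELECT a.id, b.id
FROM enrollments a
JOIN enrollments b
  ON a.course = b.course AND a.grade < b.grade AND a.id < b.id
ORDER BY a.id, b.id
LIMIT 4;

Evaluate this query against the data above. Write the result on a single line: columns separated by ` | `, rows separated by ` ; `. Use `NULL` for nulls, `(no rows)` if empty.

Pairs (a,b) with same course, a.grade < b.grade, a.id < b.id.
course groups: CS101:{3} CS201:{8,14,24} MA110:{2,15,17,28} PH150:{10,26}
Ordered by (a.id, b.id); first 4.

2 | 15 ; 2 | 17 ; 2 | 28 ; 8 | 24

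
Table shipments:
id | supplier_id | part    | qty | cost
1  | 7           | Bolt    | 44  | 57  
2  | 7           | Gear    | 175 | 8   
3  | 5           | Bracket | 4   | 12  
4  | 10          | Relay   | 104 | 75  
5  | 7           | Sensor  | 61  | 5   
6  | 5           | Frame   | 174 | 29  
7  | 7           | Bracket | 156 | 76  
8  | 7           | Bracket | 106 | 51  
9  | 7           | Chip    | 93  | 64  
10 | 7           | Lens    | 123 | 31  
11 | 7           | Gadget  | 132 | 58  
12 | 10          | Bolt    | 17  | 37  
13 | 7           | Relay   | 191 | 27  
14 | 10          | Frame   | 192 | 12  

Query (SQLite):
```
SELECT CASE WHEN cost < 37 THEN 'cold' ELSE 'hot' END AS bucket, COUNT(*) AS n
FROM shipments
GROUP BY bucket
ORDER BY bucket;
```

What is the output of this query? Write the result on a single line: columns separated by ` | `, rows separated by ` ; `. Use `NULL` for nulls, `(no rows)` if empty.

Bucket rows by cost < 37 → 'cold' else 'hot'; count each bucket.

cold | 7 ; hot | 7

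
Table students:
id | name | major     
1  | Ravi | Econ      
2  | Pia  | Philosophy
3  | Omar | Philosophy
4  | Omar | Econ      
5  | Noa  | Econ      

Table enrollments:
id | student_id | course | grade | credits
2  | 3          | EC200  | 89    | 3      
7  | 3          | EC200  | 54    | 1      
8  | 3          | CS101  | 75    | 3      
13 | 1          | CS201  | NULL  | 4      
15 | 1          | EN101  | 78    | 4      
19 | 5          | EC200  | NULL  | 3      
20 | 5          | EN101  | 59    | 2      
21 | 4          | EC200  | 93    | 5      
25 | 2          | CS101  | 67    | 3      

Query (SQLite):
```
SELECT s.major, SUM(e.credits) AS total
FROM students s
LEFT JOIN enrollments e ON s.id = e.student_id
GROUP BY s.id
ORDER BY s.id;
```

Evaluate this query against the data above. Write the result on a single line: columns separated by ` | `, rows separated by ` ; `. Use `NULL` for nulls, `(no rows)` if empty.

Econ | 8 ; Philosophy | 3 ; Philosophy | 7 ; Econ | 5 ; Econ | 5

LEFT JOIN keeps every students row; unmatched ones get NULL for enrollments columns.
Group by students.id and compute SUM(e.credits). SUM over an all-NULL group is NULL.
  1: ids {13, 15} → SUM(e.credits)=8
  2: ids {25} → SUM(e.credits)=3
  3: ids {2, 7, 8} → SUM(e.credits)=7
  4: ids {21} → SUM(e.credits)=5
  5: ids {19, 20} → SUM(e.credits)=5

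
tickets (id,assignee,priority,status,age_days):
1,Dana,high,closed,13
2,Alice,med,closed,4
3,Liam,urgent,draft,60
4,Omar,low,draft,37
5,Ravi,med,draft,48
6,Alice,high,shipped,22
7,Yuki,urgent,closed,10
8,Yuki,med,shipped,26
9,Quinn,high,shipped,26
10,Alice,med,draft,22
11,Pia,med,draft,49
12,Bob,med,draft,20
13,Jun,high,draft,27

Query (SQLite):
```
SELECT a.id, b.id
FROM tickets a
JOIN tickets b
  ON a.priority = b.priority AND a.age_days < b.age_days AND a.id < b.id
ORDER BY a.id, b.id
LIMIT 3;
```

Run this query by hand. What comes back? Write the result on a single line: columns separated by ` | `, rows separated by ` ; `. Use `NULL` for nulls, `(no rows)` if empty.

Pairs (a,b) with same priority, a.age_days < b.age_days, a.id < b.id.
priority groups: high:{1,6,9,13} low:{4} med:{2,5,8,10,11,12} urgent:{3,7}
Ordered by (a.id, b.id); first 3.

1 | 6 ; 1 | 9 ; 1 | 13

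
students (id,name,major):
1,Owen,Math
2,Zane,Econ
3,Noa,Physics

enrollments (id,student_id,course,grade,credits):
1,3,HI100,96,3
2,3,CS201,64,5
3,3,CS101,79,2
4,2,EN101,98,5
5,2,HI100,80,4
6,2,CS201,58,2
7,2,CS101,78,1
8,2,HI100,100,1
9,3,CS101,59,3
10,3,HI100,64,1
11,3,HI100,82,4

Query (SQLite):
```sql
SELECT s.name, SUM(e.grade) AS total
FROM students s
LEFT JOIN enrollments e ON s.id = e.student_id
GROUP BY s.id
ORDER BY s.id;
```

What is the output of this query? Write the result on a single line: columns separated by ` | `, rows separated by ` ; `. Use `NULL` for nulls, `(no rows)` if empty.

Owen | NULL ; Zane | 414 ; Noa | 444

LEFT JOIN keeps every students row; unmatched ones get NULL for enrollments columns.
Group by students.id and compute SUM(e.grade). SUM over an all-NULL group is NULL.
  1: ids {—} → SUM(e.grade)=NULL
  2: ids {4, 5, 6, 7, 8} → SUM(e.grade)=414
  3: ids {1, 2, 3, 9, 10, 11} → SUM(e.grade)=444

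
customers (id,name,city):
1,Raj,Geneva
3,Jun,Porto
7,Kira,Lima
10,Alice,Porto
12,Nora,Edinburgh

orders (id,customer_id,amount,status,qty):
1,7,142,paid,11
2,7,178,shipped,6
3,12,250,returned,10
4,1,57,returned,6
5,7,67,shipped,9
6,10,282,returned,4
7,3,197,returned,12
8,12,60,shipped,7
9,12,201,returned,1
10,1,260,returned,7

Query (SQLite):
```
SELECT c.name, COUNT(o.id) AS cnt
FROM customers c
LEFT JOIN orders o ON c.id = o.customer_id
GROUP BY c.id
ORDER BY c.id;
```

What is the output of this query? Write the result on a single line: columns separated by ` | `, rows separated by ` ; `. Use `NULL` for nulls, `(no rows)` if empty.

Raj | 2 ; Jun | 1 ; Kira | 3 ; Alice | 1 ; Nora | 3

LEFT JOIN keeps every customers row; unmatched ones get NULL for orders columns.
Group by customers.id and compute COUNT(o.id). COUNT(col) of an all-NULL group is 0.
  1: ids {4, 10} → COUNT(o.id)=2
  3: ids {7} → COUNT(o.id)=1
  7: ids {1, 2, 5} → COUNT(o.id)=3
  10: ids {6} → COUNT(o.id)=1
  12: ids {3, 8, 9} → COUNT(o.id)=3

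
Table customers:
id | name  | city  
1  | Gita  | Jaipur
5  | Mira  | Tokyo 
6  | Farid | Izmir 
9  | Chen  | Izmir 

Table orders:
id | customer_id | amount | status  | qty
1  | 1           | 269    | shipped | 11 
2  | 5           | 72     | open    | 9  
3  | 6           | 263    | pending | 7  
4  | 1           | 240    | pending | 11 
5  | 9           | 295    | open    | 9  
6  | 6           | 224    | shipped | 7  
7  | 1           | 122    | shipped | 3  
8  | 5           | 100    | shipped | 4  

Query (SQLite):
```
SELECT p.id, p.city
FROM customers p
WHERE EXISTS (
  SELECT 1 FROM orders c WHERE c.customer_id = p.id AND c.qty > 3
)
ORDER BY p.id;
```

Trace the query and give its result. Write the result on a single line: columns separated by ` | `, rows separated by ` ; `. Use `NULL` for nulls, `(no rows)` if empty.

1 | Jaipur ; 5 | Tokyo ; 6 | Izmir ; 9 | Izmir

For each customers row, check whether any orders with matching customer_id has qty > 3.
Keep rows where that is true.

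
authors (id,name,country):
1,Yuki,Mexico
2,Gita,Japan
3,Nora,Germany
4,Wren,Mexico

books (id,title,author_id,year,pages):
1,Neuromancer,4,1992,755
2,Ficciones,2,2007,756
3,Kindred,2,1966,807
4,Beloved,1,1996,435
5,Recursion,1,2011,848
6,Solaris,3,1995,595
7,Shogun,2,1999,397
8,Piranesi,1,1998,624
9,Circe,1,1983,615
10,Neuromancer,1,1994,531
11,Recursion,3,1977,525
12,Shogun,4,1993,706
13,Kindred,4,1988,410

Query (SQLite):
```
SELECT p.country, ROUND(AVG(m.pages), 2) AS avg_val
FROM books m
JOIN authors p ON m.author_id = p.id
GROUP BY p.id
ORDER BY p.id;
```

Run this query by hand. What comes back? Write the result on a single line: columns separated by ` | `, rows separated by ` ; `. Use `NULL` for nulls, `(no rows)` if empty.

Join each books row to its authors via author_id.
Group joined rows by authors.id; compute ROUND(AVG(m.pages), 2) per group.
  1: ids {4, 5, 8, 9, 10} → ROUND(AVG(m.pages), 2)=610.6
  2: ids {2, 3, 7} → ROUND(AVG(m.pages), 2)=653.33
  3: ids {6, 11} → ROUND(AVG(m.pages), 2)=560
  4: ids {1, 12, 13} → ROUND(AVG(m.pages), 2)=623.67

Mexico | 610.6 ; Japan | 653.33 ; Germany | 560 ; Mexico | 623.67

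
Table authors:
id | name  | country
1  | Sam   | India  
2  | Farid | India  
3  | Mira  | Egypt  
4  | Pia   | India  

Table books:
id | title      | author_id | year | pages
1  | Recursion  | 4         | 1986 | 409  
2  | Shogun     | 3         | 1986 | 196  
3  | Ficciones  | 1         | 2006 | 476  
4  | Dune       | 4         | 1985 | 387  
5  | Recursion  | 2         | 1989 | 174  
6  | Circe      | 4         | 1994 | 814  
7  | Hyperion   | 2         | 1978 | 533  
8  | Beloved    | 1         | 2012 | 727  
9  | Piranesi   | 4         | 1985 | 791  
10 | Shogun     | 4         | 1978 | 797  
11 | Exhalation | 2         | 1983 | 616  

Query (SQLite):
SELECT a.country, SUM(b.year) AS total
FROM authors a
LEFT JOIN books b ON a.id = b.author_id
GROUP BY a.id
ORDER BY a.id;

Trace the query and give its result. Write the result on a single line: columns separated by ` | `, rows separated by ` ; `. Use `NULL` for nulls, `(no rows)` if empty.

India | 4018 ; India | 5950 ; Egypt | 1986 ; India | 9928

LEFT JOIN keeps every authors row; unmatched ones get NULL for books columns.
Group by authors.id and compute SUM(b.year). SUM over an all-NULL group is NULL.
  1: ids {3, 8} → SUM(b.year)=4018
  2: ids {5, 7, 11} → SUM(b.year)=5950
  3: ids {2} → SUM(b.year)=1986
  4: ids {1, 4, 6, 9, 10} → SUM(b.year)=9928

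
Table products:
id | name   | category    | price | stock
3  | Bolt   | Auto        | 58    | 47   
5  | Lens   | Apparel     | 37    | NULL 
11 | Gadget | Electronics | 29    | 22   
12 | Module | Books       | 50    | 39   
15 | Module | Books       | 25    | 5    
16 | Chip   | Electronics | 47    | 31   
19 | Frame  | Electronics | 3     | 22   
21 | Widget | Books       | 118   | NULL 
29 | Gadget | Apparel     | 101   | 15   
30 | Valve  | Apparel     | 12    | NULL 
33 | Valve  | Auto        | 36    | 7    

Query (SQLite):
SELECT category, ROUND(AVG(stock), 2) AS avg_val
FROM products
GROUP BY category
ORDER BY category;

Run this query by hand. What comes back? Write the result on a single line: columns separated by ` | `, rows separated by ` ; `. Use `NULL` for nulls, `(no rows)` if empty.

Partition products by category; compute ROUND(AVG(stock), 2) within each group.
  Apparel: ids {5, 29, 30} → ROUND(AVG(stock), 2)=15
  Auto: ids {3, 33} → ROUND(AVG(stock), 2)=27
  Books: ids {12, 15, 21} → ROUND(AVG(stock), 2)=22
  Electronics: ids {11, 16, 19} → ROUND(AVG(stock), 2)=25

Apparel | 15 ; Auto | 27 ; Books | 22 ; Electronics | 25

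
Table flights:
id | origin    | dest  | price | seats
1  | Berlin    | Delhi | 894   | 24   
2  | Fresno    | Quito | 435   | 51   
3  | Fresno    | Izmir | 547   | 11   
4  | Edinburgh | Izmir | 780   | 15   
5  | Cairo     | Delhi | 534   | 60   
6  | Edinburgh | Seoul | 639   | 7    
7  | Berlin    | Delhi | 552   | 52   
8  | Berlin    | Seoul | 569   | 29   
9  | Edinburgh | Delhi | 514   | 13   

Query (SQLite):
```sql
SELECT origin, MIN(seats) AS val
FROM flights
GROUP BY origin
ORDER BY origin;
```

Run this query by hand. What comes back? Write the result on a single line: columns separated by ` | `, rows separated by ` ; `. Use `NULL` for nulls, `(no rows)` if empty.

Partition flights by origin; compute MIN(seats) within each group.
  Berlin: ids {1, 7, 8} → MIN(seats)=24
  Cairo: ids {5} → MIN(seats)=60
  Edinburgh: ids {4, 6, 9} → MIN(seats)=7
  Fresno: ids {2, 3} → MIN(seats)=11

Berlin | 24 ; Cairo | 60 ; Edinburgh | 7 ; Fresno | 11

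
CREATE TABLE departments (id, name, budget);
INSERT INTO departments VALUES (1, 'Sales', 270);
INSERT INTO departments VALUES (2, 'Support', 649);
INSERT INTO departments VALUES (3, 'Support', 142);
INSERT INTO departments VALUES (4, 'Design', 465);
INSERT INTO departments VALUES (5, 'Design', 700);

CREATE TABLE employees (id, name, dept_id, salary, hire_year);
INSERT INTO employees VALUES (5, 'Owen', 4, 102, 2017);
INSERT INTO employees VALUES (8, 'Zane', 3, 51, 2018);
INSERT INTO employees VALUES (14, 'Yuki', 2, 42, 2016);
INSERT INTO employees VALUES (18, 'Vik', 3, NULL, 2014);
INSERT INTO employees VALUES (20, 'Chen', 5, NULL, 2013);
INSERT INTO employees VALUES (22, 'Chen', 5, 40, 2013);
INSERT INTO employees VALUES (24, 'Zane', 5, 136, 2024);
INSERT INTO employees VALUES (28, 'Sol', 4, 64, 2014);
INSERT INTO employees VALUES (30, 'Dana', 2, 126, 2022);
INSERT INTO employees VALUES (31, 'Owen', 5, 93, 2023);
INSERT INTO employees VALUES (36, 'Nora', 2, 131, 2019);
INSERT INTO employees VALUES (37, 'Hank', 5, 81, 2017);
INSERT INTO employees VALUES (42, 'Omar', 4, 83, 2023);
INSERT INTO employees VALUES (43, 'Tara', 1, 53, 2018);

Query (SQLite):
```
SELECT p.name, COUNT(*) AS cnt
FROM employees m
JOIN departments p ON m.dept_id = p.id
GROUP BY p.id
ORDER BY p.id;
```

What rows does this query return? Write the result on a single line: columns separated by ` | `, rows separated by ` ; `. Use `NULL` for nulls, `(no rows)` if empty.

Sales | 1 ; Support | 3 ; Support | 2 ; Design | 3 ; Design | 5

Join each employees row to its departments via dept_id.
Group joined rows by departments.id; compute COUNT(*) per group.
  1: ids {43} → COUNT(*)=1
  2: ids {14, 30, 36} → COUNT(*)=3
  3: ids {8, 18} → COUNT(*)=2
  4: ids {5, 28, 42} → COUNT(*)=3
  5: ids {20, 22, 24, 31, 37} → COUNT(*)=5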